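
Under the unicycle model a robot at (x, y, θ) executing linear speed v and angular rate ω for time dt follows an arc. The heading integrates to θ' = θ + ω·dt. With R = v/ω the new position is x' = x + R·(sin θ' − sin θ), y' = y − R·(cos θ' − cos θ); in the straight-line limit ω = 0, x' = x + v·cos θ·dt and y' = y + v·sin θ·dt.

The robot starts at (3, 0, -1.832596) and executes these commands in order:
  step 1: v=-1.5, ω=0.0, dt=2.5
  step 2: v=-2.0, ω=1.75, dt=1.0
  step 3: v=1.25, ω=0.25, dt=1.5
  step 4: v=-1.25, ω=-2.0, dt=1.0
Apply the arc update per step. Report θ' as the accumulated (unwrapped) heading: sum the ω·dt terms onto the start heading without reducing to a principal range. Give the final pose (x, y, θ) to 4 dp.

(4.0154, 5.9359, -1.7076)

step 1: θ'=-1.8326 (straight) → pose (3.9706, 3.6222, -1.8326)
step 2: θ'=-0.0826 (R=-1.1429) → pose (2.9609, 5.0570, -0.0826)
step 3: θ'=0.2924 (R=5.0000) → pose (4.8147, 5.2522, 0.2924)
step 4: θ'=-1.7076 (R=0.6250) → pose (4.0154, 5.9359, -1.7076)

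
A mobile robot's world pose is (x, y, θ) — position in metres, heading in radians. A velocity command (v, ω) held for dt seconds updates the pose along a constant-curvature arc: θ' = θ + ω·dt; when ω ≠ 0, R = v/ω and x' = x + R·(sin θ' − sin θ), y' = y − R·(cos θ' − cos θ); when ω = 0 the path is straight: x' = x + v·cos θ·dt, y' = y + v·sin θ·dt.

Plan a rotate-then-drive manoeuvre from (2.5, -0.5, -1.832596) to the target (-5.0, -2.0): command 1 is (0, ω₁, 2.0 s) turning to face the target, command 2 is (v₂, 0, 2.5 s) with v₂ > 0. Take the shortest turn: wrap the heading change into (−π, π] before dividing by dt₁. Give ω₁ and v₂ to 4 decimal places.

ω₁ = -0.5558, v₂ = 3.0594

heading to target = atan2(-2−-0.5, -5−2.5) = -2.9442
Δθ = wrap(-2.9442 − -1.8326) = -1.1116; ω₁ = Δθ/dt₁ = -0.5558
distance = √((-5−2.5)² + (-2−-0.5)²) = 7.6485; v₂ = distance/dt₂ = 3.0594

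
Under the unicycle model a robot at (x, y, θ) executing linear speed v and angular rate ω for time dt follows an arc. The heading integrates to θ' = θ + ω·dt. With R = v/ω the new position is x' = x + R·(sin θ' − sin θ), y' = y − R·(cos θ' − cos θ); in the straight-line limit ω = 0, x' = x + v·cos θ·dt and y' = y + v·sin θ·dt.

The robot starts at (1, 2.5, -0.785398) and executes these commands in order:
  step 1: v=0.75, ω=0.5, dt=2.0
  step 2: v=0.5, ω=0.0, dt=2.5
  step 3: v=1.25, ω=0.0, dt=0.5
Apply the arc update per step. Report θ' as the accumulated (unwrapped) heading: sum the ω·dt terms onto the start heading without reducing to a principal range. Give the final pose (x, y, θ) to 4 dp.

(4.2121, 2.4944, 0.2146)

step 1: θ'=0.2146 (R=1.5000) → pose (2.3801, 2.0951, 0.2146)
step 2: θ'=0.2146 (straight) → pose (3.6014, 2.3613, 0.2146)
step 3: θ'=0.2146 (straight) → pose (4.2121, 2.4944, 0.2146)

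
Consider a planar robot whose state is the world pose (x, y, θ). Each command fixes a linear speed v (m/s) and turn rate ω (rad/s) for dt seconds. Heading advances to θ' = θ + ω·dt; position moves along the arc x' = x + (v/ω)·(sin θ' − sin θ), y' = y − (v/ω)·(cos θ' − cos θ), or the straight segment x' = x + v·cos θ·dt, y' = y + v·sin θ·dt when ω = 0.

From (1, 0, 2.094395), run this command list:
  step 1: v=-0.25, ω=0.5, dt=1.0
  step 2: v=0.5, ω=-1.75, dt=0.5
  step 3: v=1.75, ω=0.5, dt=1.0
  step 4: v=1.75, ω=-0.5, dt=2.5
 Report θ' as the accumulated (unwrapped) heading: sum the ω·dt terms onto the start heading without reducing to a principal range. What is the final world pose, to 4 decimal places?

(0.2701, 5.7153, 0.9694)

step 1: θ'=2.5944 (R=-0.5000) → pose (1.1729, -0.1770, 2.5944)
step 2: θ'=1.7194 (R=-0.2857) → pose (1.0390, 0.0247, 1.7194)
step 3: θ'=2.2194 (R=3.5000) → pose (0.3668, 1.6208, 2.2194)
step 4: θ'=0.9694 (R=-3.5000) → pose (0.2701, 5.7153, 0.9694)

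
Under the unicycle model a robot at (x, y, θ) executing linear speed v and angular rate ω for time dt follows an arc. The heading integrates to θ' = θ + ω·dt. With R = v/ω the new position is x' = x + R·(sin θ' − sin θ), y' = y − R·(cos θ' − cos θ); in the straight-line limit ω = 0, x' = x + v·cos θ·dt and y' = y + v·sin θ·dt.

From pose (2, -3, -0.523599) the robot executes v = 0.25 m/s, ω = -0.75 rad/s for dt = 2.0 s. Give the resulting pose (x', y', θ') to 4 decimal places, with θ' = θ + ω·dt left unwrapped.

θ' = -0.5236 + -0.75·2.0 = -2.0236
R = v/ω = 0.25/-0.75 = -0.3333
x' = 2 + -0.3333·(sin -2.0236 − sin -0.5236) = 2.1331
y' = -3 − -0.3333·(cos -2.0236 − cos -0.5236) = -3.4345

(2.1331, -3.4345, -2.0236)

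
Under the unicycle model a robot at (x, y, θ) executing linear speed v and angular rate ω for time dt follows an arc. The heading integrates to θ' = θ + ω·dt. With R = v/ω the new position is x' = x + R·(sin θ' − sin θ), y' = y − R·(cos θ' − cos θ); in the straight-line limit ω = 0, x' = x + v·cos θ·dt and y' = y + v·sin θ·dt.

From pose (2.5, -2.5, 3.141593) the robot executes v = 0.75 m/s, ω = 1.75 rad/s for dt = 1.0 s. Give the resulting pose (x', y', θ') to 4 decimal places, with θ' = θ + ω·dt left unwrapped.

(2.0783, -3.0050, 4.8916)

θ' = 3.1416 + 1.75·1.0 = 4.8916
R = v/ω = 0.75/1.75 = 0.4286
x' = 2.5 + 0.4286·(sin 4.8916 − sin 3.1416) = 2.0783
y' = -2.5 − 0.4286·(cos 4.8916 − cos 3.1416) = -3.0050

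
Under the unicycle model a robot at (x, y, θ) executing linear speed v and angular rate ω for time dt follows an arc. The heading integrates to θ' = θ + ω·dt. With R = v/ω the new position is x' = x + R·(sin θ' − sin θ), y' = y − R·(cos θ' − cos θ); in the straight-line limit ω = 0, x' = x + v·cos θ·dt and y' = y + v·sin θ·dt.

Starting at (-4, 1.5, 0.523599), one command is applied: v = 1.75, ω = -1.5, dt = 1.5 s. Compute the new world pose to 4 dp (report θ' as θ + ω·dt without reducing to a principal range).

(-2.2641, 0.3088, -1.7264)

θ' = 0.5236 + -1.5·1.5 = -1.7264
R = v/ω = 1.75/-1.5 = -1.1667
x' = -4 + -1.1667·(sin -1.7264 − sin 0.5236) = -2.2641
y' = 1.5 − -1.1667·(cos -1.7264 − cos 0.5236) = 0.3088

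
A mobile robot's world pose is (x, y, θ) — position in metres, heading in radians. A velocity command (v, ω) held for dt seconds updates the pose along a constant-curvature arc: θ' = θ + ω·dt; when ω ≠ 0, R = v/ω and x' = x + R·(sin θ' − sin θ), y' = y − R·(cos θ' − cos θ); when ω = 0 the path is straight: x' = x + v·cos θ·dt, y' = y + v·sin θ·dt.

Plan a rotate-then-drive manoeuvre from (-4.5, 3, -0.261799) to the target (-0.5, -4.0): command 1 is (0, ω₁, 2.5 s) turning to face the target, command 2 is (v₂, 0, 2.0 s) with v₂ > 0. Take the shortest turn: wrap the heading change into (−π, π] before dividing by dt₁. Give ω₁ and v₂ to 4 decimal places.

ω₁ = -0.3159, v₂ = 4.0311

heading to target = atan2(-4−3, -0.5−-4.5) = -1.0517
Δθ = wrap(-1.0517 − -0.2618) = -0.7899; ω₁ = Δθ/dt₁ = -0.3159
distance = √((-0.5−-4.5)² + (-4−3)²) = 8.0623; v₂ = distance/dt₂ = 4.0311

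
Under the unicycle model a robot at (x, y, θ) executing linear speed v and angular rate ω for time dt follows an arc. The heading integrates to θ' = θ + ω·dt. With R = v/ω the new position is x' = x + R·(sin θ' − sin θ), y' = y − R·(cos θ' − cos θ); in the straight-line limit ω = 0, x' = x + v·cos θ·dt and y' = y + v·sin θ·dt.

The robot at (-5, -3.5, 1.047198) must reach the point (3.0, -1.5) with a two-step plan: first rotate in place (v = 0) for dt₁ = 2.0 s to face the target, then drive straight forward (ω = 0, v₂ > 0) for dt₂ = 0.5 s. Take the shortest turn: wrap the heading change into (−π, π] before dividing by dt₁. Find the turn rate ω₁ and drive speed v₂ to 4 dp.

ω₁ = -0.4011, v₂ = 16.4924

heading to target = atan2(-1.5−-3.5, 3−-5) = 0.2450
Δθ = wrap(0.2450 − 1.0472) = -0.8022; ω₁ = Δθ/dt₁ = -0.4011
distance = √((3−-5)² + (-1.5−-3.5)²) = 8.2462; v₂ = distance/dt₂ = 16.4924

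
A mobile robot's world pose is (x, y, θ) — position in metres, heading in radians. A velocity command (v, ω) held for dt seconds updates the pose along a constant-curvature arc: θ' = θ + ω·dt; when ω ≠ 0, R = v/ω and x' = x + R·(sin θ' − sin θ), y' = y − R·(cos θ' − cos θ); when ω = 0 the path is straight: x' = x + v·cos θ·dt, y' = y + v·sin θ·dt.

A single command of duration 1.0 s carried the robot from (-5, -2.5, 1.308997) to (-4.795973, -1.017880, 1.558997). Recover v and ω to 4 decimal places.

v = 1.5000, ω = 0.2500

Δθ = 1.558997 − 1.308997 = 0.250000
ω = Δθ/dt = 0.250000/1.0 = 0.2500
R = −Δy/(cos θ' − cos θ) = 6.0000
v = R·ω = 6.0000·0.2500 = 1.5000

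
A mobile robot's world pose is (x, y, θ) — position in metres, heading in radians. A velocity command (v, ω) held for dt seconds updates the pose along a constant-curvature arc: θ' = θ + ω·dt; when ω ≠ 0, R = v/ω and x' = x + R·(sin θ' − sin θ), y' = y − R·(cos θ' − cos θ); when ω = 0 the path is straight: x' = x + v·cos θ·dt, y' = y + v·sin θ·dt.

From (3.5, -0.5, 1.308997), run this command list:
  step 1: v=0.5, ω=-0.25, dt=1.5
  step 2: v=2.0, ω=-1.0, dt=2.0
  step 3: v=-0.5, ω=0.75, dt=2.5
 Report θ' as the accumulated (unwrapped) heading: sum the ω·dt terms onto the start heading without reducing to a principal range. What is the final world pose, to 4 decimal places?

(6.1165, 0.0873, 0.8090)

step 1: θ'=0.9340 (R=-2.0000) → pose (3.8238, 0.1716, 0.9340)
step 2: θ'=-1.0660 (R=-2.0000) → pose (7.1824, -0.0504, -1.0660)
step 3: θ'=0.8090 (R=-0.6667) → pose (6.1165, 0.0873, 0.8090)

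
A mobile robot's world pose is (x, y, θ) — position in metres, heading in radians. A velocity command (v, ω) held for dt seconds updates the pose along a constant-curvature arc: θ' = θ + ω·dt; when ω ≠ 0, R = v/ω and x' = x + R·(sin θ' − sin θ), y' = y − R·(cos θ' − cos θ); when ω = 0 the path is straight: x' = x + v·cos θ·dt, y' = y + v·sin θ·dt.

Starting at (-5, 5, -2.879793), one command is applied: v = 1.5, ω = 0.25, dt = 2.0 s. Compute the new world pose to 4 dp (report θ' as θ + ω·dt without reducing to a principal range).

(-7.5884, 3.5460, -2.3798)

θ' = -2.8798 + 0.25·2.0 = -2.3798
R = v/ω = 1.5/0.25 = 6.0000
x' = -5 + 6.0000·(sin -2.3798 − sin -2.8798) = -7.5884
y' = 5 − 6.0000·(cos -2.3798 − cos -2.8798) = 3.5460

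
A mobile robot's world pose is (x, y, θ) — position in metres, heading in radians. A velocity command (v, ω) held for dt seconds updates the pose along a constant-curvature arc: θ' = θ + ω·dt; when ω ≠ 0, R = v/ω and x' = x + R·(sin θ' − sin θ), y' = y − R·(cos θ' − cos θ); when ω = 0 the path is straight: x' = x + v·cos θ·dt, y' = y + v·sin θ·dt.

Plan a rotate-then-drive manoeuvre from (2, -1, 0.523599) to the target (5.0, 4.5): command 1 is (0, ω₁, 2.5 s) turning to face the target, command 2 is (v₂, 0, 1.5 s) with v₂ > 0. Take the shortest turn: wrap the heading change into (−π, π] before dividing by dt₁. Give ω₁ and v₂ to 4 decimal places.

heading to target = atan2(4.5−-1, 5−2) = 1.0714
Δθ = wrap(1.0714 − 0.5236) = 0.5479; ω₁ = Δθ/dt₁ = 0.2191
distance = √((5−2)² + (4.5−-1)²) = 6.2650; v₂ = distance/dt₂ = 4.1767

ω₁ = 0.2191, v₂ = 4.1767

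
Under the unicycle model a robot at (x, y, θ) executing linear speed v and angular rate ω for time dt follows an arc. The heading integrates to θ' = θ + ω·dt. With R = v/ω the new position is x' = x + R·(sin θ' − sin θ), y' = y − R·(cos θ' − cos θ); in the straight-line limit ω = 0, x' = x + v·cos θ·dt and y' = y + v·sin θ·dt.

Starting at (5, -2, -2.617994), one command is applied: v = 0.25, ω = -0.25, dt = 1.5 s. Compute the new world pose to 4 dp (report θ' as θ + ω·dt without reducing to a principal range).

θ' = -2.6180 + -0.25·1.5 = -2.9930
R = v/ω = 0.25/-0.25 = -1.0000
x' = 5 + -1.0000·(sin -2.9930 − sin -2.6180) = 4.6481
y' = -2 − -1.0000·(cos -2.9930 − cos -2.6180) = -2.1230

(4.6481, -2.1230, -2.9930)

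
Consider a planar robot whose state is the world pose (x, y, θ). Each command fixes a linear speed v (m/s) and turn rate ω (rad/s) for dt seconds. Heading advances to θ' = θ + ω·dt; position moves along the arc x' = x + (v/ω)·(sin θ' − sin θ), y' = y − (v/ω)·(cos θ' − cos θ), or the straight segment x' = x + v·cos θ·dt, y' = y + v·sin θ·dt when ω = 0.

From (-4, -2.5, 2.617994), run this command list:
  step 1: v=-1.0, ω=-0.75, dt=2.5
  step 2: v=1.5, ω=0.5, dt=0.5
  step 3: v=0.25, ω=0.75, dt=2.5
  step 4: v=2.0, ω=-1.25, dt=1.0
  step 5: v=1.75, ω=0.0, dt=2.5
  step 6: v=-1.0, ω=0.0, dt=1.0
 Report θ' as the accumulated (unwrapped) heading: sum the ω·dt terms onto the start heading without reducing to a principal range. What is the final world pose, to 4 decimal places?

(-4.7955, 1.2734, 1.6180)

step 1: θ'=0.7430 (R=1.3333) → pose (-3.7647, -4.6366, 0.7430)
step 2: θ'=0.9930 (R=3.0000) → pose (-3.2812, -4.0658, 0.9930)
step 3: θ'=2.8680 (R=0.3333) → pose (-3.4703, -3.5628, 2.8680)
step 4: θ'=1.6180 (R=-1.6000) → pose (-4.6362, -2.0978, 1.6180)
step 5: θ'=1.6180 (straight) → pose (-4.8426, 2.2723, 1.6180)
step 6: θ'=1.6180 (straight) → pose (-4.7955, 1.2734, 1.6180)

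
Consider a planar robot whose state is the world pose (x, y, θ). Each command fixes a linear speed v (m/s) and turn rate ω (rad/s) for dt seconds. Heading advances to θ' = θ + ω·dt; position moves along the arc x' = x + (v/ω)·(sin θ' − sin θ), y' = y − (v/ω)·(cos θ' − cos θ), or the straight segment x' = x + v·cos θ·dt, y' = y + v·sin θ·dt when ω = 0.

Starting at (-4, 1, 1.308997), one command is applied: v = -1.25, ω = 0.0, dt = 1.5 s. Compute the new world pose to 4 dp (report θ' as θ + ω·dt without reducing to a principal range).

(-4.4853, -0.8111, 1.3090)

θ' = 1.3090 + 0.0·1.5 = 1.3090
ω = 0 → straight: x' = -4 + -1.25·cos(1.3090)·1.5 = -4.4853
y' = 1 + -1.25·sin(1.3090)·1.5 = -0.8111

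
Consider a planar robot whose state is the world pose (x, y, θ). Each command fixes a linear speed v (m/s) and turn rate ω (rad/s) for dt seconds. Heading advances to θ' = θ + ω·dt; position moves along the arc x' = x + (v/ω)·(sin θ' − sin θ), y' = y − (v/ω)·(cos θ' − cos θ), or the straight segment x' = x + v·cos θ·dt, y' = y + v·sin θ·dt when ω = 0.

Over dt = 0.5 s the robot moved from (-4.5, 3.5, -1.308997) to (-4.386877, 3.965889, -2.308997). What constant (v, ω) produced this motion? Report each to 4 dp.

Δθ = -2.308997 − -1.308997 = -1.000000
ω = Δθ/dt = -1.000000/0.5 = -2.0000
R = −Δy/(cos θ' − cos θ) = 0.5000
v = R·ω = 0.5000·-2.0000 = -1.0000

v = -1.0000, ω = -2.0000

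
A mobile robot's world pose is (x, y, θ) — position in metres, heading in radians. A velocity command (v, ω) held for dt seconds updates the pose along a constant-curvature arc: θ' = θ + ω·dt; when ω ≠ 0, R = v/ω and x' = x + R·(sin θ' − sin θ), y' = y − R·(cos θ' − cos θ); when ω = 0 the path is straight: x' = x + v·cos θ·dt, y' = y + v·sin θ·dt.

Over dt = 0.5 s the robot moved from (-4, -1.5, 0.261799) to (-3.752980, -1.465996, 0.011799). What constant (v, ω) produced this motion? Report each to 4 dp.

Δθ = 0.011799 − 0.261799 = -0.250000
ω = Δθ/dt = -0.250000/0.5 = -0.5000
R = Δx/(sin θ' − sin θ) = -1.0000
v = R·ω = -1.0000·-0.5000 = 0.5000

v = 0.5000, ω = -0.5000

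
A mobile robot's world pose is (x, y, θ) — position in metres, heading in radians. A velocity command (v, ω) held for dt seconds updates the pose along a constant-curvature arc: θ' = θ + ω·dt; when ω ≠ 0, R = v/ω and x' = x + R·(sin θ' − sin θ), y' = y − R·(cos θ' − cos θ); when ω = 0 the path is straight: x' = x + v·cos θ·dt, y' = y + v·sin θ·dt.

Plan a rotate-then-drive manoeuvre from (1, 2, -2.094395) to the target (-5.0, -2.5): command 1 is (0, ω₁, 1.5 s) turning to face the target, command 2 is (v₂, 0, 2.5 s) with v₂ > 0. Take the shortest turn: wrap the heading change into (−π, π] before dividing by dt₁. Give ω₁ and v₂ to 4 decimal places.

heading to target = atan2(-2.5−2, -5−1) = -2.4981
Δθ = wrap(-2.4981 − -2.0944) = -0.4037; ω₁ = Δθ/dt₁ = -0.2691
distance = √((-5−1)² + (-2.5−2)²) = 7.5000; v₂ = distance/dt₂ = 3.0000

ω₁ = -0.2691, v₂ = 3.0000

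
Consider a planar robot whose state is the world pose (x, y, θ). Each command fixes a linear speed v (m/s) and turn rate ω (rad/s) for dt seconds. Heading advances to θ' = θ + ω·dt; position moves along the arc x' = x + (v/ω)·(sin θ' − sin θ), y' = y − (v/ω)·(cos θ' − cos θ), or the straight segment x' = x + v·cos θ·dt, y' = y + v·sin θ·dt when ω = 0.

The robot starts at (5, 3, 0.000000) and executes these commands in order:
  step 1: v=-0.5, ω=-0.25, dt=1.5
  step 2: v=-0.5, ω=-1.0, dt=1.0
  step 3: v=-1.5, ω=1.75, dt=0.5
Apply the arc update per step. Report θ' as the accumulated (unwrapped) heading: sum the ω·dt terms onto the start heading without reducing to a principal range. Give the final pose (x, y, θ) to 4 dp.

step 1: θ'=-0.3750 (R=2.0000) → pose (4.2675, 3.1390, -0.3750)
step 2: θ'=-1.3750 (R=0.5000) → pose (3.9601, 3.5070, -1.3750)
step 3: θ'=-0.5000 (R=-0.8571) → pose (3.5303, 4.0924, -0.5000)

(3.5303, 4.0924, -0.5000)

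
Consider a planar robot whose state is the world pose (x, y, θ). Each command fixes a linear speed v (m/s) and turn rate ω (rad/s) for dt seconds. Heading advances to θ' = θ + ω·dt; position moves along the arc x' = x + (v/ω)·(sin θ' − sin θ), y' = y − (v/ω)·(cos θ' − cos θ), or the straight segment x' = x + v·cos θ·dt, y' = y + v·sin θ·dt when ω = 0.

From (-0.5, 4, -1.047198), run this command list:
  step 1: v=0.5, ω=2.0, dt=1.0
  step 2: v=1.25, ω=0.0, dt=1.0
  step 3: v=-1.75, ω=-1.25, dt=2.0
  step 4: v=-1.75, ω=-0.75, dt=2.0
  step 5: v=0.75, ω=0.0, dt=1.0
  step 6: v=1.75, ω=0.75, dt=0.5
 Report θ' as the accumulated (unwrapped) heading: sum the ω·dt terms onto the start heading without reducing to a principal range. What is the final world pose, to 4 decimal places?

(-1.3656, 7.8424, -2.6722)

step 1: θ'=0.9528 (R=0.2500) → pose (-0.0797, 3.9801, 0.9528)
step 2: θ'=0.9528 (straight) → pose (0.6445, 4.9990, 0.9528)
step 3: θ'=-1.5472 (R=1.4000) → pose (-1.8962, 5.7771, -1.5472)
step 4: θ'=-3.0472 (R=2.3333) → pose (0.2166, 8.1551, -3.0472)
step 5: θ'=-3.0472 (straight) → pose (-0.5301, 8.0844, -3.0472)
step 6: θ'=-2.6722 (R=2.3333) → pose (-1.3656, 7.8424, -2.6722)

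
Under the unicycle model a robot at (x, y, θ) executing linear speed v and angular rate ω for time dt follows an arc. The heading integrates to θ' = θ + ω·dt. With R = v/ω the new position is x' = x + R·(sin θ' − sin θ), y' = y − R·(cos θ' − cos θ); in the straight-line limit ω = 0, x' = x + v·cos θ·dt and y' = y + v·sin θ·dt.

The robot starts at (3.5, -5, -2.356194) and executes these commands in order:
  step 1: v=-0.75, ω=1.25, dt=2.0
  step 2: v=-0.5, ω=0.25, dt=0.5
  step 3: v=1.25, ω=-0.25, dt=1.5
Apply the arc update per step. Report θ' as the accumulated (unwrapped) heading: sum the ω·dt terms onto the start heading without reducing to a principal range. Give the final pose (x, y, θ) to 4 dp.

(4.6031, -3.8817, -0.1062)

step 1: θ'=0.1438 (R=-0.6000) → pose (2.9897, -3.9819, 0.1438)
step 2: θ'=0.2688 (R=-2.0000) → pose (2.7452, -4.0331, 0.2688)
step 3: θ'=-0.1062 (R=-5.0000) → pose (4.6031, -3.8817, -0.1062)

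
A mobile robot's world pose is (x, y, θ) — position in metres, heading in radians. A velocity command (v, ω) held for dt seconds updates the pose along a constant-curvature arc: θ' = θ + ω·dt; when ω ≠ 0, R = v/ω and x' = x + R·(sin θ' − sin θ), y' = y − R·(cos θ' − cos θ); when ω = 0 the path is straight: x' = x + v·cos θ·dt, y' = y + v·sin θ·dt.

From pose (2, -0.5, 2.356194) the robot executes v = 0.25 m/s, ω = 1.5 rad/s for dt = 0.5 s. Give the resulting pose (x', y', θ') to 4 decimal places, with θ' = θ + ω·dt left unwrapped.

θ' = 2.3562 + 1.5·0.5 = 3.1062
R = v/ω = 0.25/1.5 = 0.1667
x' = 2 + 0.1667·(sin 3.1062 − sin 2.3562) = 1.8880
y' = -0.5 − 0.1667·(cos 3.1062 − cos 2.3562) = -0.4513

(1.8880, -0.4513, 3.1062)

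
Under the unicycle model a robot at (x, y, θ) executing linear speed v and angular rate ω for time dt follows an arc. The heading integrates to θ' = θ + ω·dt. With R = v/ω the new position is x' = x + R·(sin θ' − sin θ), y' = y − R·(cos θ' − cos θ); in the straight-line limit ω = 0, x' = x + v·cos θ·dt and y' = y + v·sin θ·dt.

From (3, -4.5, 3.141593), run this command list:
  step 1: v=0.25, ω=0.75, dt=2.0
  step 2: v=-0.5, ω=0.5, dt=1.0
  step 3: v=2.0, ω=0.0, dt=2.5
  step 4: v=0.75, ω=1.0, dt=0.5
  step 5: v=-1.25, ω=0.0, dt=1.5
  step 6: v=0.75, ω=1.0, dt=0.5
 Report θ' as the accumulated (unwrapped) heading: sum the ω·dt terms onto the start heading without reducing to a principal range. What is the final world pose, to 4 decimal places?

step 1: θ'=4.6416 (R=0.3333) → pose (2.6675, -4.8098, 4.6416)
step 2: θ'=5.1416 (R=-1.0000) → pose (2.5793, -4.3229, 5.1416)
step 3: θ'=5.1416 (straight) → pose (4.6600, -8.8694, 5.1416)
step 4: θ'=5.6416 (R=0.7500) → pose (4.8932, -9.1581, 5.6416)
step 5: θ'=5.6416 (straight) → pose (3.3910, -8.0360, 5.6416)
step 6: θ'=6.1416 (R=0.7500) → pose (3.7340, -8.1776, 6.1416)

(3.7340, -8.1776, 6.1416)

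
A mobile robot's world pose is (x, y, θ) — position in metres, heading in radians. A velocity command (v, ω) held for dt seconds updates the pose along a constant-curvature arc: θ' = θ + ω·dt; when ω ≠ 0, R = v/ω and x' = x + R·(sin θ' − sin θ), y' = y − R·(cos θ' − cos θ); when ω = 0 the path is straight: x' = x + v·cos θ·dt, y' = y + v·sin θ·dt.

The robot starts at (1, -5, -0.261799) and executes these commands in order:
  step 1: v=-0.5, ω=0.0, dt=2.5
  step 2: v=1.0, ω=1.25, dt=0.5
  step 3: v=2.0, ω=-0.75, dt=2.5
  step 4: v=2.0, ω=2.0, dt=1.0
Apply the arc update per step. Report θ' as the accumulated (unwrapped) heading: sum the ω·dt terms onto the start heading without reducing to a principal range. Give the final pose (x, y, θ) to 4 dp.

step 1: θ'=-0.2618 (straight) → pose (-0.2074, -4.6765, -0.2618)
step 2: θ'=0.3632 (R=0.8000) → pose (0.2839, -4.6515, 0.3632)
step 3: θ'=-1.5118 (R=-2.6667) → pose (3.8933, -6.9870, -1.5118)
step 4: θ'=0.4882 (R=1.0000) → pose (5.3606, -7.8112, 0.4882)

(5.3606, -7.8112, 0.4882)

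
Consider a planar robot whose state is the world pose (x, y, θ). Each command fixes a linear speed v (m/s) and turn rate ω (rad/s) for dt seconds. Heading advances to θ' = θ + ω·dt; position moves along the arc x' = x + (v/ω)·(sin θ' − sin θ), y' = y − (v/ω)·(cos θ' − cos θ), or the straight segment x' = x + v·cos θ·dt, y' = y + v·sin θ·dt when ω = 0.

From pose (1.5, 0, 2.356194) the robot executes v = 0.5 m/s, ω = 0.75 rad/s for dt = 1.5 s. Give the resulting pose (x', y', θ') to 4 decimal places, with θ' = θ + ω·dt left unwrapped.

(0.8065, 0.1572, 3.4812)

θ' = 2.3562 + 0.75·1.5 = 3.4812
R = v/ω = 0.5/0.75 = 0.6667
x' = 1.5 + 0.6667·(sin 3.4812 − sin 2.3562) = 0.8065
y' = 0 − 0.6667·(cos 3.4812 − cos 2.3562) = 0.1572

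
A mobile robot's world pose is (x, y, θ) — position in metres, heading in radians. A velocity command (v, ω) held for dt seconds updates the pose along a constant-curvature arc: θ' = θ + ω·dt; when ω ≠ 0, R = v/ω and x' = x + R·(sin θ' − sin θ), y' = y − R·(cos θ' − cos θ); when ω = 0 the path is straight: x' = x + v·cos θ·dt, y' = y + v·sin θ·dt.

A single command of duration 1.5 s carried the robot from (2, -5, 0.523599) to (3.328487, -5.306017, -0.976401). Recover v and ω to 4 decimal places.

v = 1.0000, ω = -1.0000

Δθ = -0.976401 − 0.523599 = -1.500000
ω = Δθ/dt = -1.500000/1.5 = -1.0000
R = Δx/(sin θ' − sin θ) = -1.0000
v = R·ω = -1.0000·-1.0000 = 1.0000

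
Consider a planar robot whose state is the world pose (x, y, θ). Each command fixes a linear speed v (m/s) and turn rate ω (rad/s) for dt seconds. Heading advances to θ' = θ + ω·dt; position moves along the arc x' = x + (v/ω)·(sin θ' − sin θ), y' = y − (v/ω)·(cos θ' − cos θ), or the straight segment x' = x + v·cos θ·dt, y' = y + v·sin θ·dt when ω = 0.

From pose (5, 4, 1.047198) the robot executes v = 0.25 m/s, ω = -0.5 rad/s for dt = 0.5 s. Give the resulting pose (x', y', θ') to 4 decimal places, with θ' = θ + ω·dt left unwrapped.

(5.0753, 4.0994, 0.7972)

θ' = 1.0472 + -0.5·0.5 = 0.7972
R = v/ω = 0.25/-0.5 = -0.5000
x' = 5 + -0.5000·(sin 0.7972 − sin 1.0472) = 5.0753
y' = 4 − -0.5000·(cos 0.7972 − cos 1.0472) = 4.0994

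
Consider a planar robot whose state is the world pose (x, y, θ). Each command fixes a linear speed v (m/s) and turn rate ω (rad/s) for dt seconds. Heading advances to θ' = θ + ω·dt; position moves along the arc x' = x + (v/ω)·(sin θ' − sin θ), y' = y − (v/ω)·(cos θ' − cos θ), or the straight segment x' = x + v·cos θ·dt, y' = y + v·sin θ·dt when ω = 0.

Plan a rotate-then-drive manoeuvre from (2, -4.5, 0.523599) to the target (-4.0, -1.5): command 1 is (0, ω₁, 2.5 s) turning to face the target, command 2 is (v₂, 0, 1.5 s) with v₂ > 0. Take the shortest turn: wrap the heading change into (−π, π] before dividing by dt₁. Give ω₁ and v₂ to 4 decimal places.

heading to target = atan2(-1.5−-4.5, -4−2) = 2.6779
Δθ = wrap(2.6779 − 0.5236) = 2.1543; ω₁ = Δθ/dt₁ = 0.8617
distance = √((-4−2)² + (-1.5−-4.5)²) = 6.7082; v₂ = distance/dt₂ = 4.4721

ω₁ = 0.8617, v₂ = 4.4721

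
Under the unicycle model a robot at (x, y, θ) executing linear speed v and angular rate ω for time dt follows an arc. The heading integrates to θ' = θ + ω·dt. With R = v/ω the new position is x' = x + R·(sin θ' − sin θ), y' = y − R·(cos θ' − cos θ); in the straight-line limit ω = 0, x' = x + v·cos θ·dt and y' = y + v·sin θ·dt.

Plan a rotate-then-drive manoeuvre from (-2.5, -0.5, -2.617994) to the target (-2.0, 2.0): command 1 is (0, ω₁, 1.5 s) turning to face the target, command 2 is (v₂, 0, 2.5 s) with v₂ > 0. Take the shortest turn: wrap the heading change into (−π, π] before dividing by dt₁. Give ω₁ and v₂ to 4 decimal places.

ω₁ = -1.5279, v₂ = 1.0198

heading to target = atan2(2−-0.5, -2−-2.5) = 1.3734
Δθ = wrap(1.3734 − -2.6180) = -2.2918; ω₁ = Δθ/dt₁ = -1.5279
distance = √((-2−-2.5)² + (2−-0.5)²) = 2.5495; v₂ = distance/dt₂ = 1.0198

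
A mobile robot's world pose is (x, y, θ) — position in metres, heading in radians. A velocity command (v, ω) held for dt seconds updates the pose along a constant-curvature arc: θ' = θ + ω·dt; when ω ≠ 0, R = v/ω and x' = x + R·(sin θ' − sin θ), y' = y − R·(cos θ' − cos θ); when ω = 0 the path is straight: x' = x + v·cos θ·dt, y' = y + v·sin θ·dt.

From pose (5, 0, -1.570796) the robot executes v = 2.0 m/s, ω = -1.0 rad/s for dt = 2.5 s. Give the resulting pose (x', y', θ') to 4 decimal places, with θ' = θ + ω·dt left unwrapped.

(1.3977, -1.1969, -4.0708)

θ' = -1.5708 + -1.0·2.5 = -4.0708
R = v/ω = 2.0/-1.0 = -2.0000
x' = 5 + -2.0000·(sin -4.0708 − sin -1.5708) = 1.3977
y' = 0 − -2.0000·(cos -4.0708 − cos -1.5708) = -1.1969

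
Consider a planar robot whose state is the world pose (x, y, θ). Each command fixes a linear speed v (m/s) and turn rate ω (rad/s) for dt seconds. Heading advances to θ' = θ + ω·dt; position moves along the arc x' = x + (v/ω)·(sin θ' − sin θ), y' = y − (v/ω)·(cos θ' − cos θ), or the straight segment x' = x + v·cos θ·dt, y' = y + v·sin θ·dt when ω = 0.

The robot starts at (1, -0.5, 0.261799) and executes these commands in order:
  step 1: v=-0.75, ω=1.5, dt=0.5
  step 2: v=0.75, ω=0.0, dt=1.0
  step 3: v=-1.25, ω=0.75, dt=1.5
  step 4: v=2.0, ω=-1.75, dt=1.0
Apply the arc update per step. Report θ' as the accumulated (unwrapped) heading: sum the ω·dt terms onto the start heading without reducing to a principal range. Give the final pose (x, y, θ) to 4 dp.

step 1: θ'=1.0118 (R=-0.5000) → pose (0.7055, -0.7178, 1.0118)
step 2: θ'=1.0118 (straight) → pose (1.1033, -0.0820, 1.0118)
step 3: θ'=2.1368 (R=-1.6667) → pose (1.1095, -1.8596, 2.1368)
step 4: θ'=0.3868 (R=-1.1429) → pose (1.6430, -0.1883, 0.3868)

(1.6430, -0.1883, 0.3868)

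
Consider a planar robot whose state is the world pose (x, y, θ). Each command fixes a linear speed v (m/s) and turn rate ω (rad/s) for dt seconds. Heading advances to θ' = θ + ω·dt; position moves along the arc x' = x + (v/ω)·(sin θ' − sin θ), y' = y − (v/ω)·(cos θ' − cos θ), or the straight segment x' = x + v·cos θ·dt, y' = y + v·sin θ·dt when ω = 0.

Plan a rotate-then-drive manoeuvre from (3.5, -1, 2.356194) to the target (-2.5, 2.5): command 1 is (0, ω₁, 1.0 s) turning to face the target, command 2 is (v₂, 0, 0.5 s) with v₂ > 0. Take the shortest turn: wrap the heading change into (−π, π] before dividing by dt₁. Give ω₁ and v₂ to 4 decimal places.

ω₁ = 0.2573, v₂ = 13.8924

heading to target = atan2(2.5−-1, -2.5−3.5) = 2.6135
Δθ = wrap(2.6135 − 2.3562) = 0.2573; ω₁ = Δθ/dt₁ = 0.2573
distance = √((-2.5−3.5)² + (2.5−-1)²) = 6.9462; v₂ = distance/dt₂ = 13.8924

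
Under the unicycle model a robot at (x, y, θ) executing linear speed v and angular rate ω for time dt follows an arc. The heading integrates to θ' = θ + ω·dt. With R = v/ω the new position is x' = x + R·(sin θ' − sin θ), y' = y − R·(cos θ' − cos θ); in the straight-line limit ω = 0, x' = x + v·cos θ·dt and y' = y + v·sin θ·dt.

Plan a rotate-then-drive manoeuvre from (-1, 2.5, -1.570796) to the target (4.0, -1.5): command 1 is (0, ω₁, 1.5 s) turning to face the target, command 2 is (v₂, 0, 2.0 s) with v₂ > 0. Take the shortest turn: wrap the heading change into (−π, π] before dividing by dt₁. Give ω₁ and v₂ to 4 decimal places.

heading to target = atan2(-1.5−2.5, 4−-1) = -0.6747
Δθ = wrap(-0.6747 − -1.5708) = 0.8961; ω₁ = Δθ/dt₁ = 0.5974
distance = √((4−-1)² + (-1.5−2.5)²) = 6.4031; v₂ = distance/dt₂ = 3.2016

ω₁ = 0.5974, v₂ = 3.2016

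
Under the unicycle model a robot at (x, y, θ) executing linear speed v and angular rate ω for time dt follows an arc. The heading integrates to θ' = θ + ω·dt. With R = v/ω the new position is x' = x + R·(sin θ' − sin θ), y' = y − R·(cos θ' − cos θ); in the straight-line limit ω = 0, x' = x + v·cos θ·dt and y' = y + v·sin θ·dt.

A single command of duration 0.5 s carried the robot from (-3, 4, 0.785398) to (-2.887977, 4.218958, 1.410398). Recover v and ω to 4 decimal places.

v = 0.5000, ω = 1.2500

Δθ = 1.410398 − 0.785398 = 0.625000
ω = Δθ/dt = 0.625000/0.5 = 1.2500
R = −Δy/(cos θ' − cos θ) = 0.4000
v = R·ω = 0.4000·1.2500 = 0.5000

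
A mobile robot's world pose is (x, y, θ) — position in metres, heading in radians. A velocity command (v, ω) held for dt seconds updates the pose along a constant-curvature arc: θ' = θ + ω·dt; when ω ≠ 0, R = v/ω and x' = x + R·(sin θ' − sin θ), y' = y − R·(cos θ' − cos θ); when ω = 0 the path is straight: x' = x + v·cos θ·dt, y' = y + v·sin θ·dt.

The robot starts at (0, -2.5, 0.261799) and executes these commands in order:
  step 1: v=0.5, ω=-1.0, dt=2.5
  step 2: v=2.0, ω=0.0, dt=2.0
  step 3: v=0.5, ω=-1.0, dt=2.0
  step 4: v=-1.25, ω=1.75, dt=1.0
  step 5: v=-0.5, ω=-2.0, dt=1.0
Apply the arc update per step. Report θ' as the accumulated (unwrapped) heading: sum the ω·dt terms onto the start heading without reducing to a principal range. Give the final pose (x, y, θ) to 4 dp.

(-1.3258, -6.7369, -4.4882)

step 1: θ'=-2.2382 (R=-0.5000) → pose (0.5221, -3.2924, -2.2382)
step 2: θ'=-2.2382 (straight) → pose (-1.9537, -6.4342, -2.2382)
step 3: θ'=-4.2382 (R=-0.5000) → pose (-2.7912, -6.3530, -4.2382)
step 4: θ'=-2.4882 (R=-0.7143) → pose (-1.7215, -6.5940, -2.4882)
step 5: θ'=-4.4882 (R=0.2500) → pose (-1.3258, -6.7369, -4.4882)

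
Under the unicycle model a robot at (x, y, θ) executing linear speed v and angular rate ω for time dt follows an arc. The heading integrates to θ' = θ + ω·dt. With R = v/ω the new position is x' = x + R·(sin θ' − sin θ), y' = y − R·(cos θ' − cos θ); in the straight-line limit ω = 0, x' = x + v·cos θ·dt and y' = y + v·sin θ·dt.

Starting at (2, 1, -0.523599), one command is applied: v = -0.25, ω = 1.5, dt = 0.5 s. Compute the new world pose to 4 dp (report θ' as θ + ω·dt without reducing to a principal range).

θ' = -0.5236 + 1.5·0.5 = 0.2264
R = v/ω = -0.25/1.5 = -0.1667
x' = 2 + -0.1667·(sin 0.2264 − sin -0.5236) = 1.8793
y' = 1 − -0.1667·(cos 0.2264 − cos -0.5236) = 1.0181

(1.8793, 1.0181, 0.2264)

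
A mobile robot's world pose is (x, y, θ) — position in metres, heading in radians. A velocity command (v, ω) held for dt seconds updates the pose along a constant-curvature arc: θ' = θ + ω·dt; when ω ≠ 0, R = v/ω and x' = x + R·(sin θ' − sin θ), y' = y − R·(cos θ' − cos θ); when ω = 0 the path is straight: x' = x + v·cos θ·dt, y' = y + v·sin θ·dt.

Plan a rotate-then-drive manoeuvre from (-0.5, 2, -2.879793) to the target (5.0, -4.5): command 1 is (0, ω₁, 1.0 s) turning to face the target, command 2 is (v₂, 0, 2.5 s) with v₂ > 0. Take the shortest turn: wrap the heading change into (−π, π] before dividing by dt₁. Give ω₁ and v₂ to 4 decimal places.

heading to target = atan2(-4.5−2, 5−-0.5) = -0.8685
Δθ = wrap(-0.8685 − -2.8798) = 2.0113; ω₁ = Δθ/dt₁ = 2.0113
distance = √((5−-0.5)² + (-4.5−2)²) = 8.5147; v₂ = distance/dt₂ = 3.4059

ω₁ = 2.0113, v₂ = 3.4059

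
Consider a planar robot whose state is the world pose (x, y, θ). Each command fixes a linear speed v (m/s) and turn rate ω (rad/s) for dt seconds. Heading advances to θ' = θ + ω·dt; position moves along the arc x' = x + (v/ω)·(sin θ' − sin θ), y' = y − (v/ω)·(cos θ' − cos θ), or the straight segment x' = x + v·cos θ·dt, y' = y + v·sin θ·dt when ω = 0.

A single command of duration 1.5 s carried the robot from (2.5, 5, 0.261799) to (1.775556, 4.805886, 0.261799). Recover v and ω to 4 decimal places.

Δθ = 0.261799 − 0.261799 = 0.000000
ω = Δθ/dt = 0.000000/1.5 = 0.0000
ω = 0 → v = (Δx·cos θ + Δy·sin θ)/dt = -0.5000

v = -0.5000, ω = 0.0000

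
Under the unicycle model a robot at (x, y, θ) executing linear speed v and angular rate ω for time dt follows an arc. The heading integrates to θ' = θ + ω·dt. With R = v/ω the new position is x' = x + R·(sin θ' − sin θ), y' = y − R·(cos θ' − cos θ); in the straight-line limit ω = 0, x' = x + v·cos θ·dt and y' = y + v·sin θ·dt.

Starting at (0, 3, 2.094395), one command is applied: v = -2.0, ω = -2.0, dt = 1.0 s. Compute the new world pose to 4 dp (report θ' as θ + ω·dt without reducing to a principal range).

(-0.7718, 1.5045, 0.0944)

θ' = 2.0944 + -2.0·1.0 = 0.0944
R = v/ω = -2.0/-2.0 = 1.0000
x' = 0 + 1.0000·(sin 0.0944 − sin 2.0944) = -0.7718
y' = 3 − 1.0000·(cos 0.0944 − cos 2.0944) = 1.5045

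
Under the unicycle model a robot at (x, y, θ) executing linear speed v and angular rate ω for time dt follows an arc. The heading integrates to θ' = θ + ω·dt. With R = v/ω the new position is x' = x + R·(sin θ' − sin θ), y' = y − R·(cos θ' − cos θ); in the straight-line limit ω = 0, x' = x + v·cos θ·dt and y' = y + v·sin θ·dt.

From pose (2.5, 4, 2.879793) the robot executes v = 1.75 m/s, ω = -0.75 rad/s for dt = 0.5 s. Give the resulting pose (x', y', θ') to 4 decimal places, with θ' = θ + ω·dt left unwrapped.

(1.7165, 4.3778, 2.5048)

θ' = 2.8798 + -0.75·0.5 = 2.5048
R = v/ω = 1.75/-0.75 = -2.3333
x' = 2.5 + -2.3333·(sin 2.5048 − sin 2.8798) = 1.7165
y' = 4 − -2.3333·(cos 2.5048 − cos 2.8798) = 4.3778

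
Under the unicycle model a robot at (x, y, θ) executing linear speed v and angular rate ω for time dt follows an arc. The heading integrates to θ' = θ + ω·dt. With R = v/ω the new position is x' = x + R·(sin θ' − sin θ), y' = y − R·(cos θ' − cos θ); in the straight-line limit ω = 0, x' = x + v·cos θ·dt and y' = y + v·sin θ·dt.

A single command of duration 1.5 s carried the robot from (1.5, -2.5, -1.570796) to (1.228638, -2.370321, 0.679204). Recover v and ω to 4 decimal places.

v = -0.2500, ω = 1.5000

Δθ = 0.679204 − -1.570796 = 2.250000
ω = Δθ/dt = 2.250000/1.5 = 1.5000
R = Δx/(sin θ' − sin θ) = -0.1667
v = R·ω = -0.1667·1.5000 = -0.2500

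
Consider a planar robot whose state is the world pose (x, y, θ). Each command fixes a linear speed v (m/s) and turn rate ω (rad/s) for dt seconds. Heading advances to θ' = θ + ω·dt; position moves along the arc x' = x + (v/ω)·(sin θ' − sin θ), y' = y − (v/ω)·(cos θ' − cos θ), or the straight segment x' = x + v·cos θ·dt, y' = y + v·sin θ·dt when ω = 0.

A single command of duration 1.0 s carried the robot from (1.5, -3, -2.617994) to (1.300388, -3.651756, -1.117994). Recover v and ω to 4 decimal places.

v = 0.7500, ω = 1.5000

Δθ = -1.117994 − -2.617994 = 1.500000
ω = Δθ/dt = 1.500000/1.0 = 1.5000
R = −Δy/(cos θ' − cos θ) = 0.5000
v = R·ω = 0.5000·1.5000 = 0.7500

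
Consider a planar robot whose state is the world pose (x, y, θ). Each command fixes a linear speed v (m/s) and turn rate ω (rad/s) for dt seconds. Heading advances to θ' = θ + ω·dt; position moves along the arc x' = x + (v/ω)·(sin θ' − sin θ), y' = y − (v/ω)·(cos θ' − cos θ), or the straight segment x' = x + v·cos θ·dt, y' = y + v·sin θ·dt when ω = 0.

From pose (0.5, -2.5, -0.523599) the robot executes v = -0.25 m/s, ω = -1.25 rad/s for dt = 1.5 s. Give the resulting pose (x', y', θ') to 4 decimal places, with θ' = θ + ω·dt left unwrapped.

(0.4647, -2.1795, -2.3986)

θ' = -0.5236 + -1.25·1.5 = -2.3986
R = v/ω = -0.25/-1.25 = 0.2000
x' = 0.5 + 0.2000·(sin -2.3986 − sin -0.5236) = 0.4647
y' = -2.5 − 0.2000·(cos -2.3986 − cos -0.5236) = -2.1795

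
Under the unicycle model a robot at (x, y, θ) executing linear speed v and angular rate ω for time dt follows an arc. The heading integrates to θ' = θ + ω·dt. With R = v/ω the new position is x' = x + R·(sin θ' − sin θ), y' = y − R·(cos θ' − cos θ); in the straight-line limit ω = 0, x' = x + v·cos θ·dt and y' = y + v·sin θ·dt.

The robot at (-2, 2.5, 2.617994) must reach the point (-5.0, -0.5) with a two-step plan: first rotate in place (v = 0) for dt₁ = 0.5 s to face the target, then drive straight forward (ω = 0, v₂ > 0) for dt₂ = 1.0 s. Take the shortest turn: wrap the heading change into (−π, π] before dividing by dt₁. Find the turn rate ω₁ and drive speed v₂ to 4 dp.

ω₁ = 2.6180, v₂ = 4.2426

heading to target = atan2(-0.5−2.5, -5−-2) = -2.3562
Δθ = wrap(-2.3562 − 2.6180) = 1.3090; ω₁ = Δθ/dt₁ = 2.6180
distance = √((-5−-2)² + (-0.5−2.5)²) = 4.2426; v₂ = distance/dt₂ = 4.2426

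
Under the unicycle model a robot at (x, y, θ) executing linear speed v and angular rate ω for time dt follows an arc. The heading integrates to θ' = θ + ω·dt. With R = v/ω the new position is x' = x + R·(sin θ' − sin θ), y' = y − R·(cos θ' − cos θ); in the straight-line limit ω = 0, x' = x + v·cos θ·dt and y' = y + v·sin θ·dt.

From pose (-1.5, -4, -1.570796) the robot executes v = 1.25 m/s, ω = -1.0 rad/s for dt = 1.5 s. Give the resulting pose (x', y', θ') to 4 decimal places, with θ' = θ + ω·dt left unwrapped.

θ' = -1.5708 + -1.0·1.5 = -3.0708
R = v/ω = 1.25/-1.0 = -1.2500
x' = -1.5 + -1.2500·(sin -3.0708 − sin -1.5708) = -2.6616
y' = -4 − -1.2500·(cos -3.0708 − cos -1.5708) = -5.2469

(-2.6616, -5.2469, -3.0708)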